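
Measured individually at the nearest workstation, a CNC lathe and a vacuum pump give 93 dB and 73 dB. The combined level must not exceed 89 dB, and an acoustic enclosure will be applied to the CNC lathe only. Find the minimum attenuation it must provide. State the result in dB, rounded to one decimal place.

4.1 dB

Fixed contribution from the other source: Σ 10^(L/10) = 10^(73/10) = 1.995e+07 (73.00 dB).
To meet 89 dB overall, the treated CNC lathe may contribute at most 10^(89/10) − 1.995e+07 = 7.744e+08, i.e. 88.89 dB.
So the CNC lathe must be reduced from 93 to 88.89 dB: IL = 4.11 dB.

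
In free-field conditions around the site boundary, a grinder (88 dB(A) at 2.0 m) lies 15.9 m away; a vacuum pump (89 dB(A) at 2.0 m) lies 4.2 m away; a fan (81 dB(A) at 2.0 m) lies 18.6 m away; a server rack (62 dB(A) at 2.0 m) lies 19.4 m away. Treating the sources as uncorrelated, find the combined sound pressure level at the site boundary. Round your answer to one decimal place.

82.8 dB(A)

Propagate each source to the receiver with L = L_ref − 20·log₁₀(r/r_ref), then add intensities.
grinder: 88 − 20·log₁₀(15.9/2.0) = 88 − 18.01 = 69.99 dB(A).
vacuum pump: 89 − 20·log₁₀(4.2/2.0) = 89 − 6.44 = 82.56 dB(A).
fan: 81 − 20·log₁₀(18.6/2.0) = 81 − 19.37 = 61.63 dB(A).
server rack: 62 − 20·log₁₀(19.4/2.0) = 62 − 19.74 = 42.26 dB(A).
Σ 10^(L/10) = 1.916e+08 → L_total = 10·log₁₀(1.916e+08) = 82.82 dB(A).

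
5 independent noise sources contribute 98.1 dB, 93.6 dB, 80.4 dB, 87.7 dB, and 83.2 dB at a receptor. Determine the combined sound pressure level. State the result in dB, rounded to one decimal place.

For uncorrelated sources the intensities add, so convert each level to linear form, sum, and take 10·log₁₀ of the total.
Σ 10^(L/10) = 10^(98.1/10) + 10^(93.6/10) + 10^(80.4/10) + 10^(87.7/10) + 10^(83.2/10) = 9.655e+09.
L_total = 10·log₁₀(9.655e+09) = 99.85 dB.

99.8 dB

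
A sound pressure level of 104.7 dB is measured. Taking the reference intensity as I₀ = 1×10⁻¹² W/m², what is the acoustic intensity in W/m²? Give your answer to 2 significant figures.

I = I₀·10^(L/10) = 10⁻¹² × 10^(104.7/10) = 10^(-1.530).

0.030 W/m²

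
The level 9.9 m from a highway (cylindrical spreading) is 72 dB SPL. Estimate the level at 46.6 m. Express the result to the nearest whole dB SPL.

65 dB SPL

For a line source, L₂ = L₁ − 10·log₁₀(r₂/r₁).
L₂ = 72 − 10·log₁₀(46.6/9.9) = 72 − 6.728 = 65.27 dB SPL.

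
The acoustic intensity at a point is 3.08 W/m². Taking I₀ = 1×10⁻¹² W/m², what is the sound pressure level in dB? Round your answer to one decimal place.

124.9 dB

L = 10·log₁₀(I/I₀) = 10·log₁₀(3.08/10⁻¹²) = 10·log₁₀(3.08×10^12).
L = 10·(0.4886 + 12) = 124.89 dB.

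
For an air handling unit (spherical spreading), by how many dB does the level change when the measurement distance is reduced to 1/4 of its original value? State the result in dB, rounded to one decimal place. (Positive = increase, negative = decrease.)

Point-source spreading: ΔL = −20·log₁₀(r₂/r₁).
ΔL = −20·log₁₀(0.25) = +12.04 dB.

+12.0 dB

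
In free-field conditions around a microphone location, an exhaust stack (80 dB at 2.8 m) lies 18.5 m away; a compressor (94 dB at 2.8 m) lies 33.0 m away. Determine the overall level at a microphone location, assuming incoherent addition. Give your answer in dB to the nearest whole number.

73 dB

Apply inverse-square spreading to bring every level to the receiver, then sum 10^(L/10).
exhaust stack: 80 − 20·log₁₀(18.5/2.8) = 80 − 16.40 = 63.60 dB.
compressor: 94 − 20·log₁₀(33.0/2.8) = 94 − 21.43 = 72.57 dB.
Σ 10^(L/10) = 2.037e+07 → L_total = 10·log₁₀(2.037e+07) = 73.09 dB.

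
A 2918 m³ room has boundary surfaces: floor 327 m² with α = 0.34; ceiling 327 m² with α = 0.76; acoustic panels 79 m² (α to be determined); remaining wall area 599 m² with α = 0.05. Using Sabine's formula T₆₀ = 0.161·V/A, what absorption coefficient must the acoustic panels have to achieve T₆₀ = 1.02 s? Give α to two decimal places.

0.90

Required total absorption A = 0.161·2918/1.02 = 460.59 m².
Absorption from the other surfaces = 327·0.34 + 327·0.76 + 599·0.05 = 389.65 m², so the acoustic panels must supply 70.94 m² over 79 m².
α = 70.94/79 = 0.898.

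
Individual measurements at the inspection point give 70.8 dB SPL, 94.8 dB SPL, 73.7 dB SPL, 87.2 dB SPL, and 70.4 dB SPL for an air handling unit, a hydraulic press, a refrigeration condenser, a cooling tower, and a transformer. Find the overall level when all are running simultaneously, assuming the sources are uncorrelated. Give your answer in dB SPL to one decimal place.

95.6 dB SPL

Incoherent sources combine by intensity addition: L_total = 10·log₁₀(Σ 10^(L_i/10)).
Σ 10^(L/10) = 10^(70.8/10) + 10^(94.8/10) + 10^(73.7/10) + 10^(87.2/10) + 10^(70.4/10) = 3.591e+09.
L_total = 10·log₁₀(3.591e+09) = 95.55 dB SPL.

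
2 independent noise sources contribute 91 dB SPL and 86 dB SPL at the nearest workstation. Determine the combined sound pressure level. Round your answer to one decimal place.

For uncorrelated sources the intensities add, so convert each level to linear form, sum, and take 10·log₁₀ of the total.
Σ 10^(L/10) = 10^(91/10) + 10^(86/10) = 1.657e+09.
L_total = 10·log₁₀(1.657e+09) = 92.19 dB SPL.

92.2 dB SPL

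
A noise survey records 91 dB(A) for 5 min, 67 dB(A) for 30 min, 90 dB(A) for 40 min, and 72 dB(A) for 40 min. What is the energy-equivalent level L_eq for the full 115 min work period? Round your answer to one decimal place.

L_eq = 10·log₁₀[(1/T)·Σ tᵢ·10^(Lᵢ/10)] with T = 115 min.
Σ tᵢ·10^(Lᵢ/10) = 5·10^(91/10) + 30·10^(67/10) + 40·10^(90/10) + 40·10^(72/10) = 4.708e+10.
L_eq = 10·log₁₀(4.708e+10/115) = 86.12 dB(A).

86.1 dB(A)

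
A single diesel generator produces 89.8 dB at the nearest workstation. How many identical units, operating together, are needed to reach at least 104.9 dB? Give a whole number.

Need L₁ + 10·log₁₀ N ≥ 104.9, i.e. log₁₀ N ≥ 1.51.
N ≥ 10^(15.1/10) = 32.359, so N = 33.

33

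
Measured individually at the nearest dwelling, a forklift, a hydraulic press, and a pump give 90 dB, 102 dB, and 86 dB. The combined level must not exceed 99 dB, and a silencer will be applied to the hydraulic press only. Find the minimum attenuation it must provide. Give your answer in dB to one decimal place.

The untreated sources together contribute 10^(90/10) + 10^(86/10) = 1.398e+09, i.e. 91.46 dB.
The limit corresponds to 10^(99/10) = 7.943e+09; subtracting the fixed part leaves 6.545e+09 for the hydraulic press, i.e. 98.16 dB.
So the hydraulic press must be reduced from 102 to 98.16 dB: IL = 3.84 dB.

3.8 dB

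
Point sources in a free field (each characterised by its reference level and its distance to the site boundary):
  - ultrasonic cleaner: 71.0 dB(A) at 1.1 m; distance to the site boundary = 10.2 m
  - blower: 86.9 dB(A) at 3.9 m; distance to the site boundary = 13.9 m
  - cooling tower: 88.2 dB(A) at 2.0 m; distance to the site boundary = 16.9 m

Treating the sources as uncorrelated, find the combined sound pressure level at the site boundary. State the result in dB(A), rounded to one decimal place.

Propagate each source to the receiver with L = L_ref − 20·log₁₀(r/r_ref), then add intensities.
ultrasonic cleaner: 71.0 − 20·log₁₀(10.2/1.1) = 71.0 − 19.34 = 51.66 dB(A).
blower: 86.9 − 20·log₁₀(13.9/3.9) = 86.9 − 11.04 = 75.86 dB(A).
cooling tower: 88.2 − 20·log₁₀(16.9/2.0) = 88.2 − 18.54 = 69.66 dB(A).
Σ 10^(L/10) = 4.796e+07 → L_total = 10·log₁₀(4.796e+07) = 76.81 dB(A).

76.8 dB(A)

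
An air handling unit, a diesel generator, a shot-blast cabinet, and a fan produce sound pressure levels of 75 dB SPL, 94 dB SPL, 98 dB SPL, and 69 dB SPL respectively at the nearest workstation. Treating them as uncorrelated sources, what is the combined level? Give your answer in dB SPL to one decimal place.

Incoherent sources combine by intensity addition: L_total = 10·log₁₀(Σ 10^(L_i/10)).
Σ 10^(L/10) = 10^(75/10) + 10^(94/10) + 10^(98/10) + 10^(69/10) = 8.861e+09.
L_total = 10·log₁₀(8.861e+09) = 99.47 dB SPL.

99.5 dB SPL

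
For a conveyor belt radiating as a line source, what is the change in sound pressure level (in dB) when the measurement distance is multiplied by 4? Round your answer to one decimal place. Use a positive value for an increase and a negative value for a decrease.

-6.0 dB

Line-source spreading: ΔL = −10·log₁₀(r₂/r₁).
ΔL = −10·log₁₀(4) = -6.02 dB.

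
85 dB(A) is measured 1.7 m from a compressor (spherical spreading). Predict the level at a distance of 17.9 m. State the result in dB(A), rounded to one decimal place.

For a point source, L₂ = L₁ − 20·log₁₀(r₂/r₁).
L₂ = 85 − 20·log₁₀(17.9/1.7) = 85 − 20.448 = 64.55 dB(A).

64.6 dB(A)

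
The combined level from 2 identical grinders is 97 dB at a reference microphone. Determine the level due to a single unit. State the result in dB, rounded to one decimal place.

For N identical incoherent sources L_total = L₁ + 10·log₁₀ N, so L₁ = 97 − 10·log₁₀(2) = 97 − 3.010.

94.0 dB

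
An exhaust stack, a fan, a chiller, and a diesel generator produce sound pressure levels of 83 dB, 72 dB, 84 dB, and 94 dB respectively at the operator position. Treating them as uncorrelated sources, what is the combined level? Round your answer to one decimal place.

94.7 dB

Incoherent sources combine by intensity addition: L_total = 10·log₁₀(Σ 10^(L_i/10)).
Σ 10^(L/10) = 10^(83/10) + 10^(72/10) + 10^(84/10) + 10^(94/10) = 2.978e+09.
L_total = 10·log₁₀(2.978e+09) = 94.74 dB.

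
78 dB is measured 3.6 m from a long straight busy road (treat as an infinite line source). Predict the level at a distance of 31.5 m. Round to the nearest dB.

Cylindrical spreading from a line source gives a 10·log₁₀(r₂/r₁) drop.
L₂ = 78 − 10·log₁₀(31.5/3.6) = 78 − 9.420 = 68.58 dB.

69 dB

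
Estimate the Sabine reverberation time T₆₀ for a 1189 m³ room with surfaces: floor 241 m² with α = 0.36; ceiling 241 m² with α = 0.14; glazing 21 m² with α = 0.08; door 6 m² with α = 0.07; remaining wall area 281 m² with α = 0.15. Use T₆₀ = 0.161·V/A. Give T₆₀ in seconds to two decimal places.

1.16 s

Summing Sᵢαᵢ: 241·0.36 + 241·0.14 + 21·0.08 + 6·0.07 + 281·0.15 = 164.75 m².
T₆₀ = 0.161 × 1189 / 164.75 = 1.162 s.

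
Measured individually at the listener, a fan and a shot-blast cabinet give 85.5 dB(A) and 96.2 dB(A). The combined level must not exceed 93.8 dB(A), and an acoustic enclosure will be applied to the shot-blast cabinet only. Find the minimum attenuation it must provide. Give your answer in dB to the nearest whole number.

3 dB

The untreated sources together contribute 10^(85.5/10) = 3.548e+08, i.e. 85.50 dB(A).
To meet 93.8 dB(A) overall, the treated shot-blast cabinet may contribute at most 10^(93.8/10) − 3.548e+08 = 2.044e+09, i.e. 93.10 dB(A).
So the shot-blast cabinet must be reduced from 96.2 to 93.10 dB(A): IL = 3.10 dB.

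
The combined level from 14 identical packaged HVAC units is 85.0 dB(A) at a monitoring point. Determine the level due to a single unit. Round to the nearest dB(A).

74 dB(A)

Dividing the total intensity by 14 lowers the level by 10·log₁₀ 14 = 11.461 dB: L₁ = 85.0 − 11.461.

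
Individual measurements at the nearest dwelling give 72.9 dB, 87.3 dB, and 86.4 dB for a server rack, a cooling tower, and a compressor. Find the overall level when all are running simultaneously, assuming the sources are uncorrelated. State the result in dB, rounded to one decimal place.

90.0 dB

For uncorrelated sources the intensities add, so convert each level to linear form, sum, and take 10·log₁₀ of the total.
Σ 10^(L/10) = 10^(72.9/10) + 10^(87.3/10) + 10^(86.4/10) = 9.930e+08.
L_total = 10·log₁₀(9.930e+08) = 89.97 dB.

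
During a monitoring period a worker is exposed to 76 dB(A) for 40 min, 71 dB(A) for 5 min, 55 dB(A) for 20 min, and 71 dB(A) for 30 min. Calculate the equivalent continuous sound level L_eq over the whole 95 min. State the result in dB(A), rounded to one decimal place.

73.3 dB(A)

The energy average is taken in the linear domain: L_eq = 10·log₁₀[(Σ tᵢ·10^(Lᵢ/10))/T], T = 95 min.
Σ tᵢ·10^(Lᵢ/10) = 40·10^(76/10) + 5·10^(71/10) + 20·10^(55/10) + 30·10^(71/10) = 2.039e+09.
L_eq = 10·log₁₀(2.039e+09/95) = 73.32 dB(A).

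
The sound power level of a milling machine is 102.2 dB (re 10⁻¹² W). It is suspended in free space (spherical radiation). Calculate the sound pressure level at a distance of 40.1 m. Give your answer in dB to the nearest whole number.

Free-field spherical radiation: L_p = L_w − 10·log₁₀(4π·r²), r = 40.1 m.
4π·r² = 2.021e+04 m², 10·log₁₀ of that is 43.055 dB.
L_p = 102.2 − 43.055 = 59.15 dB.

59 dB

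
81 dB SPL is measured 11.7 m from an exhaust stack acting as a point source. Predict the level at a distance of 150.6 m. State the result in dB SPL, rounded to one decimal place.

58.8 dB SPL

Spherical spreading from a point source gives a 20·log₁₀(r₂/r₁) drop.
L₂ = 81 − 20·log₁₀(150.6/11.7) = 81 − 22.193 = 58.81 dB SPL.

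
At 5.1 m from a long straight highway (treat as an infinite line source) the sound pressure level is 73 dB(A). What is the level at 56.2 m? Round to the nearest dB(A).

Cylindrical spreading from a line source gives a 10·log₁₀(r₂/r₁) drop.
L₂ = 73 − 10·log₁₀(56.2/5.1) = 73 − 10.422 = 62.58 dB(A).

63 dB(A)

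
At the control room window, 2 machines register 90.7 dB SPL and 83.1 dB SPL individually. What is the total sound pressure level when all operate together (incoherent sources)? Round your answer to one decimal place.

91.4 dB SPL

For uncorrelated sources the intensities add, so convert each level to linear form, sum, and take 10·log₁₀ of the total.
Σ 10^(L/10) = 10^(90.7/10) + 10^(83.1/10) = 1.379e+09.
L_total = 10·log₁₀(1.379e+09) = 91.40 dB SPL.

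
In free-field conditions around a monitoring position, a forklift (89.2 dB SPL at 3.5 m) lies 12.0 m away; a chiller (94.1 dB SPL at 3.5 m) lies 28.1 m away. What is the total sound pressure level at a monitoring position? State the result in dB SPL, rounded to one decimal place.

80.4 dB SPL

First find each source's level at the receiver (point-source: −20·log₁₀(r/r_ref)), then combine on an intensity basis.
forklift: 89.2 − 20·log₁₀(12.0/3.5) = 89.2 − 10.70 = 78.50 dB SPL.
chiller: 94.1 − 20·log₁₀(28.1/3.5) = 94.1 − 18.09 = 76.01 dB SPL.
Σ 10^(L/10) = 1.106e+08 → L_total = 10·log₁₀(1.106e+08) = 80.44 dB SPL.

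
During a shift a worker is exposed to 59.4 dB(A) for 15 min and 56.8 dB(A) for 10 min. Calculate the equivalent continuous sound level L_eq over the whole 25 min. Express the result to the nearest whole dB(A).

59 dB(A)

L_eq = 10·log₁₀[(1/T)·Σ tᵢ·10^(Lᵢ/10)] with T = 25 min.
Σ tᵢ·10^(Lᵢ/10) = 15·10^(59.4/10) + 10·10^(56.8/10) = 1.785e+07.
L_eq = 10·log₁₀(1.785e+07/25) = 58.54 dB(A).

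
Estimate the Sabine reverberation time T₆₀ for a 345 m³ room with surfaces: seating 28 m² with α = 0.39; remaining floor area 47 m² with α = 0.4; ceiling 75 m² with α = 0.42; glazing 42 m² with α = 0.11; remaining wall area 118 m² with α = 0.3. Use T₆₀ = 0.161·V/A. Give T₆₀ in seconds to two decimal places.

Total absorption A = 28·0.39 + 47·0.4 + 75·0.42 + 42·0.11 + 118·0.3 = 101.24 m² sabins.
T₆₀ = 0.161·V/A = 0.161·345/101.24 = 0.549 s.

0.55 s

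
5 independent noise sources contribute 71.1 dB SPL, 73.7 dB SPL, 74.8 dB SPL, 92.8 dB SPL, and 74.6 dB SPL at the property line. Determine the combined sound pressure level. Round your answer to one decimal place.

For uncorrelated sources the intensities add, so convert each level to linear form, sum, and take 10·log₁₀ of the total.
Σ 10^(L/10) = 10^(71.1/10) + 10^(73.7/10) + 10^(74.8/10) + 10^(92.8/10) + 10^(74.6/10) = 2.001e+09.
L_total = 10·log₁₀(2.001e+09) = 93.01 dB SPL.

93.0 dB SPL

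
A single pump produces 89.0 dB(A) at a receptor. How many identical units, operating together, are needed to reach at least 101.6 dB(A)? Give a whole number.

The shortfall is 101.6 − 89.0 = 12.6 dB, and N units add 10·log₁₀ N, so need 10·log₁₀ N ≥ 12.6.
N ≥ 10^(12.6/10) = 18.197, so N = 19.

19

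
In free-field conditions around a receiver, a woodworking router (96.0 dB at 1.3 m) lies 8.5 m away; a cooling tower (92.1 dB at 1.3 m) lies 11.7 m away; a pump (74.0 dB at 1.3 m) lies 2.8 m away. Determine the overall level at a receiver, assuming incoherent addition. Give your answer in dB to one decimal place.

Propagate each source to the receiver with L = L_ref − 20·log₁₀(r/r_ref), then add intensities.
woodworking router: 96.0 − 20·log₁₀(8.5/1.3) = 96.0 − 16.31 = 79.69 dB.
cooling tower: 92.1 − 20·log₁₀(11.7/1.3) = 92.1 − 19.08 = 73.02 dB.
pump: 74.0 − 20·log₁₀(2.8/1.3) = 74.0 − 6.66 = 67.34 dB.
Σ 10^(L/10) = 1.186e+08 → L_total = 10·log₁₀(1.186e+08) = 80.74 dB.

80.7 dB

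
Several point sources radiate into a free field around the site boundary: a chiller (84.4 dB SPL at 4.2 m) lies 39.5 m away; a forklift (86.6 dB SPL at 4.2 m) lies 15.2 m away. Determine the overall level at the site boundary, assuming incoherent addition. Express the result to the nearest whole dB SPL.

76 dB SPL

Apply inverse-square spreading to bring every level to the receiver, then sum 10^(L/10).
chiller: 84.4 − 20·log₁₀(39.5/4.2) = 84.4 − 19.47 = 64.93 dB SPL.
forklift: 86.6 − 20·log₁₀(15.2/4.2) = 86.6 − 11.17 = 75.43 dB SPL.
Σ 10^(L/10) = 3.801e+07 → L_total = 10·log₁₀(3.801e+07) = 75.80 dB SPL.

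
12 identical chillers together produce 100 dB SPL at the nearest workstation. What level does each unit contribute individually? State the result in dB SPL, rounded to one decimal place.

For N identical incoherent sources L_total = L₁ + 10·log₁₀ N, so L₁ = 100 − 10·log₁₀(12) = 100 − 10.792.

89.2 dB SPL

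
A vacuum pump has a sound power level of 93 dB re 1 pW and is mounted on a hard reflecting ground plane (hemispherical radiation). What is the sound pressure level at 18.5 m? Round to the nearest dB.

60 dB

The power spreads over a hemisphere of area 2π·r², so L_p = L_w − 10·log₁₀(2π·r²).
2π·r² = 2150 m², 10·log₁₀ of that is 33.325 dB.
L_p = 93 − 33.325 = 59.67 dB.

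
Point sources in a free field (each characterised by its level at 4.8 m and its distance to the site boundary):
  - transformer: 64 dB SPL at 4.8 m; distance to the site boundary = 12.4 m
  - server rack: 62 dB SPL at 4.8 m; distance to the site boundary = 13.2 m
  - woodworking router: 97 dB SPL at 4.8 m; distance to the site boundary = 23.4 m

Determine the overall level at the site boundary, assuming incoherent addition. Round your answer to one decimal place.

First find each source's level at the receiver (point-source: −20·log₁₀(r/r_ref)), then combine on an intensity basis.
transformer: 64 − 20·log₁₀(12.4/4.8) = 64 − 8.24 = 55.76 dB SPL.
server rack: 62 − 20·log₁₀(13.2/4.8) = 62 − 8.79 = 53.21 dB SPL.
woodworking router: 97 − 20·log₁₀(23.4/4.8) = 97 − 13.76 = 83.24 dB SPL.
Σ 10^(L/10) = 2.115e+08 → L_total = 10·log₁₀(2.115e+08) = 83.25 dB SPL.

83.3 dB SPL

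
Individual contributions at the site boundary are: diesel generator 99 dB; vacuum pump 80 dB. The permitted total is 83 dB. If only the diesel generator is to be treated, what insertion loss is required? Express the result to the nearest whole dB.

Everything except the diesel generator sums to 10^(80/10) = 1.000e+08 in linear terms, 80.00 dB.
To meet 83 dB overall, the treated diesel generator may contribute at most 10^(83/10) − 1.000e+08 = 9.953e+07, i.e. 79.98 dB.
So the diesel generator must be reduced from 99 to 79.98 dB: IL = 19.02 dB.

19 dB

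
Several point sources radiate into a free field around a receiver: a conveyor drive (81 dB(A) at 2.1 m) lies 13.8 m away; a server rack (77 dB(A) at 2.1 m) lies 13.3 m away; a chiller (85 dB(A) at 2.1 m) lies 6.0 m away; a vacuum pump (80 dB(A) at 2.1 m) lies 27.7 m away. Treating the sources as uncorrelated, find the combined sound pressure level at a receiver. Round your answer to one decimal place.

76.4 dB(A)

Propagate each source to the receiver with L = L_ref − 20·log₁₀(r/r_ref), then add intensities.
conveyor drive: 81 − 20·log₁₀(13.8/2.1) = 81 − 16.35 = 64.65 dB(A).
server rack: 77 − 20·log₁₀(13.3/2.1) = 77 − 16.03 = 60.97 dB(A).
chiller: 85 − 20·log₁₀(6.0/2.1) = 85 − 9.12 = 75.88 dB(A).
vacuum pump: 80 − 20·log₁₀(27.7/2.1) = 80 − 22.41 = 57.59 dB(A).
Σ 10^(L/10) = 4.348e+07 → L_total = 10·log₁₀(4.348e+07) = 76.38 dB(A).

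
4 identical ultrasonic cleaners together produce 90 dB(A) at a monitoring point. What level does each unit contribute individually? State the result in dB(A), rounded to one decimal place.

84.0 dB(A)

For N identical incoherent sources L_total = L₁ + 10·log₁₀ N, so L₁ = 90 − 10·log₁₀(4) = 90 − 6.021.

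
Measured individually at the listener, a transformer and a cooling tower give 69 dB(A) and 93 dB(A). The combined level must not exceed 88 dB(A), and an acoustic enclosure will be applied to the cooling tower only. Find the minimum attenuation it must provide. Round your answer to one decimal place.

Everything except the cooling tower sums to 10^(69/10) = 7.943e+06 in linear terms, 69.00 dB(A).
To meet 88 dB(A) overall, the treated cooling tower may contribute at most 10^(88/10) − 7.943e+06 = 6.230e+08, i.e. 87.94 dB(A).
So the cooling tower must be reduced from 93 to 87.94 dB(A): IL = 5.06 dB.

5.1 dB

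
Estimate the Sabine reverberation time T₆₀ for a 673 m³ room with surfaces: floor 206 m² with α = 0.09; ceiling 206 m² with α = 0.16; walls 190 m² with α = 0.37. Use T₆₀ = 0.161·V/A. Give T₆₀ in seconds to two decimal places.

A = Σ Sᵢαᵢ = 206·0.09 + 206·0.16 + 190·0.37 = 121.80 m².
T₆₀ = 0.161 × 673 / 121.80 = 0.890 s.

0.89 s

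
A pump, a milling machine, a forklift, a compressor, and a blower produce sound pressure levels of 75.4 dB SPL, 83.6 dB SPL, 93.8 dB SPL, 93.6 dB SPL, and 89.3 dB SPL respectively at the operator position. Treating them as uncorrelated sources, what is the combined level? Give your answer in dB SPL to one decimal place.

97.6 dB SPL

Incoherent sources combine by intensity addition: L_total = 10·log₁₀(Σ 10^(L_i/10)).
Σ 10^(L/10) = 10^(75.4/10) + 10^(83.6/10) + 10^(93.8/10) + 10^(93.6/10) + 10^(89.3/10) = 5.805e+09.
L_total = 10·log₁₀(5.805e+09) = 97.64 dB SPL.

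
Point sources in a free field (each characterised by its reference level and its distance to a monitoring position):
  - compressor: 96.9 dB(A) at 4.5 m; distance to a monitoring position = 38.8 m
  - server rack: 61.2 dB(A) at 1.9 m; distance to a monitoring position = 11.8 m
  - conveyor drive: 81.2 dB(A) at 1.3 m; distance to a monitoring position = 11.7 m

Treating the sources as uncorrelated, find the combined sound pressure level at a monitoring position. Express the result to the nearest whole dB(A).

78 dB(A)

Propagate each source to the receiver with L = L_ref − 20·log₁₀(r/r_ref), then add intensities.
compressor: 96.9 − 20·log₁₀(38.8/4.5) = 96.9 − 18.71 = 78.19 dB(A).
server rack: 61.2 − 20·log₁₀(11.8/1.9) = 61.2 − 15.86 = 45.34 dB(A).
conveyor drive: 81.2 − 20·log₁₀(11.7/1.3) = 81.2 − 19.08 = 62.12 dB(A).
Σ 10^(L/10) = 6.754e+07 → L_total = 10·log₁₀(6.754e+07) = 78.30 dB(A).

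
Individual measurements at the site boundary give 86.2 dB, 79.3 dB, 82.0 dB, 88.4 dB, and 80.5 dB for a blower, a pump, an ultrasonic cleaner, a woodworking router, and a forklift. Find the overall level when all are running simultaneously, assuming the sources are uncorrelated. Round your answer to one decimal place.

For uncorrelated sources the intensities add, so convert each level to linear form, sum, and take 10·log₁₀ of the total.
Σ 10^(L/10) = 10^(86.2/10) + 10^(79.3/10) + 10^(82.0/10) + 10^(88.4/10) + 10^(80.5/10) = 1.465e+09.
L_total = 10·log₁₀(1.465e+09) = 91.66 dB.

91.7 dB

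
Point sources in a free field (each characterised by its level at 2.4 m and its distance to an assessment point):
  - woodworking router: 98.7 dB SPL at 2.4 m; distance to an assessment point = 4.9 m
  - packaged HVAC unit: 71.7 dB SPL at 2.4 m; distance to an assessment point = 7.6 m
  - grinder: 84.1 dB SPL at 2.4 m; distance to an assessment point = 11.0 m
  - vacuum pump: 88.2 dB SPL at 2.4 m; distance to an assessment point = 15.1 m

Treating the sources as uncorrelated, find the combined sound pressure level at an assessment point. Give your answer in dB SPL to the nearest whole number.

93 dB SPL

Propagate each source to the receiver with L = L_ref − 20·log₁₀(r/r_ref), then add intensities.
woodworking router: 98.7 − 20·log₁₀(4.9/2.4) = 98.7 − 6.20 = 92.50 dB SPL.
packaged HVAC unit: 71.7 − 20·log₁₀(7.6/2.4) = 71.7 − 10.01 = 61.69 dB SPL.
grinder: 84.1 − 20·log₁₀(11.0/2.4) = 84.1 − 13.22 = 70.88 dB SPL.
vacuum pump: 88.2 − 20·log₁₀(15.1/2.4) = 88.2 − 15.98 = 72.22 dB SPL.
Σ 10^(L/10) = 1.809e+09 → L_total = 10·log₁₀(1.809e+09) = 92.57 dB SPL.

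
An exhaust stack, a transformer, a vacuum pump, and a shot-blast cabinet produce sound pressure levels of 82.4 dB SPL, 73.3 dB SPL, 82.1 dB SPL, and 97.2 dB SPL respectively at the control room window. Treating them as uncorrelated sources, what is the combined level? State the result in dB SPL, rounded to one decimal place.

For uncorrelated sources the intensities add, so convert each level to linear form, sum, and take 10·log₁₀ of the total.
Σ 10^(L/10) = 10^(82.4/10) + 10^(73.3/10) + 10^(82.1/10) + 10^(97.2/10) = 5.605e+09.
L_total = 10·log₁₀(5.605e+09) = 97.49 dB SPL.

97.5 dB SPL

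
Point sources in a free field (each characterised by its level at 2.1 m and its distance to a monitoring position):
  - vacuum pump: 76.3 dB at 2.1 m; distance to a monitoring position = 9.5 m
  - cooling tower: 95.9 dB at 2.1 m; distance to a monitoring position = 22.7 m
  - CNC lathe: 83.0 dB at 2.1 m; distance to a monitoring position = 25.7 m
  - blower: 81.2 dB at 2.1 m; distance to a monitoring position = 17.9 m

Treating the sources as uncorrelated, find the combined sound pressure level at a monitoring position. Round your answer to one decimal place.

Apply inverse-square spreading to bring every level to the receiver, then sum 10^(L/10).
vacuum pump: 76.3 − 20·log₁₀(9.5/2.1) = 76.3 − 13.11 = 63.19 dB.
cooling tower: 95.9 − 20·log₁₀(22.7/2.1) = 95.9 − 20.68 = 75.22 dB.
CNC lathe: 83.0 − 20·log₁₀(25.7/2.1) = 83.0 − 21.75 = 61.25 dB.
blower: 81.2 − 20·log₁₀(17.9/2.1) = 81.2 − 18.61 = 62.59 dB.
Σ 10^(L/10) = 3.853e+07 → L_total = 10·log₁₀(3.853e+07) = 75.86 dB.

75.9 dB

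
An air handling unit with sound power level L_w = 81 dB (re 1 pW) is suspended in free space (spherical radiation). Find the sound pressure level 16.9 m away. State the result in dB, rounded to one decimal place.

The power spreads over a sphere of area 4π·r², so L_p = L_w − 10·log₁₀(4π·r²).
4π·r² = 3589 m², 10·log₁₀ of that is 35.550 dB.
L_p = 81 − 35.550 = 45.45 dB.

45.5 dB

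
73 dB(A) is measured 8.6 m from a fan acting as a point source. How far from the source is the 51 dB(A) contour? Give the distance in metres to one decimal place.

Point-source spreading drops the level by 20·log₁₀(r₂/r₁); inverting, r₂/r₁ = 10^(ΔL/20).
r₂ = 8.6·10^((73−51)/20) = 8.6·10^(22.0/20) = 108.27 m.

108.3 m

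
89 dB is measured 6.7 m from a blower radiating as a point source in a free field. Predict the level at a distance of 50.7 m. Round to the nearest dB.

71 dB

Spherical spreading from a point source gives a 20·log₁₀(r₂/r₁) drop.
L₂ = 89 − 20·log₁₀(50.7/6.7) = 89 − 17.579 = 71.42 dB.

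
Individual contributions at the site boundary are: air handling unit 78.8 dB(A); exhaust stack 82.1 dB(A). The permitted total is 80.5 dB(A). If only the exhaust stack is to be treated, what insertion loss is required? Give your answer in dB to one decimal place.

6.5 dB

Fixed contribution from the other source: Σ 10^(L/10) = 10^(78.8/10) = 7.586e+07 (78.80 dB(A)).
The limit corresponds to 10^(80.5/10) = 1.122e+08; subtracting the fixed part leaves 3.634e+07 for the exhaust stack, i.e. 75.60 dB(A).
So the exhaust stack must be reduced from 82.1 to 75.60 dB(A): IL = 6.50 dB.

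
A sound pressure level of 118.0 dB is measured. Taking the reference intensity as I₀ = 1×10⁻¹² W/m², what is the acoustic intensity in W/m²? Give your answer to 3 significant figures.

0.631 W/m²

I = I₀·10^(L/10) = 10⁻¹² × 10^(118.0/10) = 10^(-0.200).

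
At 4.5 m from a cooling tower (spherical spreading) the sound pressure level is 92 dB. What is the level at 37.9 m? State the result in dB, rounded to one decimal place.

73.5 dB

For a point source, L₂ = L₁ − 20·log₁₀(r₂/r₁).
L₂ = 92 − 20·log₁₀(37.9/4.5) = 92 − 18.509 = 73.49 dB.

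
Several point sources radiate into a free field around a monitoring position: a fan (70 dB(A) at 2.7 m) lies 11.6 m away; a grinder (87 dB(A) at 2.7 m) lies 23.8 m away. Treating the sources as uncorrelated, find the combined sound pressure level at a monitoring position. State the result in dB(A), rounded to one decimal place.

First find each source's level at the receiver (point-source: −20·log₁₀(r/r_ref)), then combine on an intensity basis.
fan: 70 − 20·log₁₀(11.6/2.7) = 70 − 12.66 = 57.34 dB(A).
grinder: 87 − 20·log₁₀(23.8/2.7) = 87 − 18.90 = 68.10 dB(A).
Σ 10^(L/10) = 6.992e+06 → L_total = 10·log₁₀(6.992e+06) = 68.45 dB(A).

68.4 dB(A)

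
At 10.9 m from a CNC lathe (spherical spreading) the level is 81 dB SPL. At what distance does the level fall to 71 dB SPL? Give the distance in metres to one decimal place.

Point-source spreading drops the level by 20·log₁₀(r₂/r₁); inverting, r₂/r₁ = 10^(ΔL/20).
r₂ = 10.9·10^((81−71)/20) = 10.9·10^(10.0/20) = 34.47 m.

34.5 m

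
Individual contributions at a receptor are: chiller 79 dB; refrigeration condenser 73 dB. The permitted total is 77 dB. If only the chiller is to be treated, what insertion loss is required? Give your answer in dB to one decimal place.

Fixed contribution from the other source: Σ 10^(L/10) = 10^(73/10) = 1.995e+07 (73.00 dB).
To meet 77 dB overall, the treated chiller may contribute at most 10^(77/10) − 1.995e+07 = 3.017e+07, i.e. 74.80 dB.
Required insertion loss = 79 − 74.80 = 4.20 dB.

4.2 dB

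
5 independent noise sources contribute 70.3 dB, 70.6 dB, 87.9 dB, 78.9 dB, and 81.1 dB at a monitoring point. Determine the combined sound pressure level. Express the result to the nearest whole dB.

Incoherent sources combine by intensity addition: L_total = 10·log₁₀(Σ 10^(L_i/10)).
Σ 10^(L/10) = 10^(70.3/10) + 10^(70.6/10) + 10^(87.9/10) + 10^(78.9/10) + 10^(81.1/10) = 8.452e+08.
L_total = 10·log₁₀(8.452e+08) = 89.27 dB.

89 dB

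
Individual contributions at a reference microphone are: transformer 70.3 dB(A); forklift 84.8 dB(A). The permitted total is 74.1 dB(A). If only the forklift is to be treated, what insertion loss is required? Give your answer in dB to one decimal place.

Everything except the forklift sums to 10^(70.3/10) = 1.072e+07 in linear terms, 70.30 dB(A).
To meet 74.1 dB(A) overall, the treated forklift may contribute at most 10^(74.1/10) − 1.072e+07 = 1.499e+07, i.e. 71.76 dB(A).
Required insertion loss = 84.8 − 71.76 = 13.04 dB.

13.0 dB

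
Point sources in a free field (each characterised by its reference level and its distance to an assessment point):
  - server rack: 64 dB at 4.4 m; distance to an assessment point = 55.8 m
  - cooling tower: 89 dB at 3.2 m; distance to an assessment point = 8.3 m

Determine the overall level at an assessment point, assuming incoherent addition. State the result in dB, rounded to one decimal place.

80.7 dB

Propagate each source to the receiver with L = L_ref − 20·log₁₀(r/r_ref), then add intensities.
server rack: 64 − 20·log₁₀(55.8/4.4) = 64 − 22.06 = 41.94 dB.
cooling tower: 89 − 20·log₁₀(8.3/3.2) = 89 − 8.28 = 80.72 dB.
Σ 10^(L/10) = 1.181e+08 → L_total = 10·log₁₀(1.181e+08) = 80.72 dB.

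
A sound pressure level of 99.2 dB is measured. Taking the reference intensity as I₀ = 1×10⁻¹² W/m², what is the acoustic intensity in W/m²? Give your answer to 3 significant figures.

0.00832 W/m²

I/I₀ = 10^(99.2/10) = 8.318e+09, so I = 8.318e+09 × 10⁻¹² W/m².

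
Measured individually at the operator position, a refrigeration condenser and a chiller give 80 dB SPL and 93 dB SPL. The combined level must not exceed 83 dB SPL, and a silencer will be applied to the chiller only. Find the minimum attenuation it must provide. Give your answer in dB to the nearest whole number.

13 dB

Everything except the chiller sums to 10^(80/10) = 1.000e+08 in linear terms, 80.00 dB SPL.
The limit corresponds to 10^(83/10) = 1.995e+08; subtracting the fixed part leaves 9.953e+07 for the chiller, i.e. 79.98 dB SPL.
So the chiller must be reduced from 93 to 79.98 dB SPL: IL = 13.02 dB.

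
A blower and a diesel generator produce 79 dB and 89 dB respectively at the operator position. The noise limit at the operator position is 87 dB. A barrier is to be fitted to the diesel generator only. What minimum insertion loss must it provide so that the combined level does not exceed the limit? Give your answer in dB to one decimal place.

2.7 dB

Fixed contribution from the other source: Σ 10^(L/10) = 10^(79/10) = 7.943e+07 (79.00 dB).
To meet 87 dB overall, the treated diesel generator may contribute at most 10^(87/10) − 7.943e+07 = 4.218e+08, i.e. 86.25 dB.
So the diesel generator must be reduced from 89 to 86.25 dB: IL = 2.75 dB.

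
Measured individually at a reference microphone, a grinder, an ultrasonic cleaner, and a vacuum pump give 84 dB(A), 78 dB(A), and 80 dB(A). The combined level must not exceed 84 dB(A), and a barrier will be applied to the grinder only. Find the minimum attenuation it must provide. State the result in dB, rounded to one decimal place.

4.6 dB

The untreated sources together contribute 10^(78/10) + 10^(80/10) = 1.631e+08, i.e. 82.12 dB(A).
To meet 84 dB(A) overall, the treated grinder may contribute at most 10^(84/10) − 1.631e+08 = 8.809e+07, i.e. 79.45 dB(A).
So the grinder must be reduced from 84 to 79.45 dB(A): IL = 4.55 dB.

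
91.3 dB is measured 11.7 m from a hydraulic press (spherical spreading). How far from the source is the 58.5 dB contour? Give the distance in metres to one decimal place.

For a point source L₁ − L₂ = 20·log₁₀(r₂/r₁), so r₂ = r₁·10^((L₁−L₂)/20).
r₂ = 11.7·10^((91.3−58.5)/20) = 11.7·10^(32.8/20) = 510.72 m.

510.7 m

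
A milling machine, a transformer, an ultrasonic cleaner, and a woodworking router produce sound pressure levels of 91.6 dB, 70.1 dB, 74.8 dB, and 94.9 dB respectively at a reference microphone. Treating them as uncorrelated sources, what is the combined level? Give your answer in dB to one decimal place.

96.6 dB

Incoherent sources combine by intensity addition: L_total = 10·log₁₀(Σ 10^(L_i/10)).
Σ 10^(L/10) = 10^(91.6/10) + 10^(70.1/10) + 10^(74.8/10) + 10^(94.9/10) = 4.576e+09.
L_total = 10·log₁₀(4.576e+09) = 96.61 dB.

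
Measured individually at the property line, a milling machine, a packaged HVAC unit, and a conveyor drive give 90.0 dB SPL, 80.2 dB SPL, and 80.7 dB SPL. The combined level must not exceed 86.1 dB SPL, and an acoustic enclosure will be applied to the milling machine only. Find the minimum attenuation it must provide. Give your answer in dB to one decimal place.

7.3 dB

Everything except the milling machine sums to 10^(80.2/10) + 10^(80.7/10) = 2.222e+08 in linear terms, 83.47 dB SPL.
To meet 86.1 dB SPL overall, the treated milling machine may contribute at most 10^(86.1/10) − 2.222e+08 = 1.852e+08, i.e. 82.68 dB SPL.
So the milling machine must be reduced from 90.0 to 82.68 dB SPL: IL = 7.32 dB.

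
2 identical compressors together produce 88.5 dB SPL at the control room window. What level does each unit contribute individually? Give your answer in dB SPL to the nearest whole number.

85 dB SPL

Dividing the total intensity by 2 lowers the level by 10·log₁₀ 2 = 3.010 dB: L₁ = 88.5 − 3.010.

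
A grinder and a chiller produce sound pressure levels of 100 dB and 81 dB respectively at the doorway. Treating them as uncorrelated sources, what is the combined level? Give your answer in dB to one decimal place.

100.1 dB

Incoherent sources combine by intensity addition: L_total = 10·log₁₀(Σ 10^(L_i/10)).
Σ 10^(L/10) = 10^(100/10) + 10^(81/10) = 1.013e+10.
L_total = 10·log₁₀(1.013e+10) = 100.05 dB.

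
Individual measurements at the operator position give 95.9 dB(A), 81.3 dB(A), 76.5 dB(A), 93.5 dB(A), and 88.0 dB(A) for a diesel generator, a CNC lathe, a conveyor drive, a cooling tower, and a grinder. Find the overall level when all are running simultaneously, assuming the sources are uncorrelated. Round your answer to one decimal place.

Incoherent sources combine by intensity addition: L_total = 10·log₁₀(Σ 10^(L_i/10)).
Σ 10^(L/10) = 10^(95.9/10) + 10^(81.3/10) + 10^(76.5/10) + 10^(93.5/10) + 10^(88.0/10) = 6.940e+09.
L_total = 10·log₁₀(6.940e+09) = 98.41 dB(A).

98.4 dB(A)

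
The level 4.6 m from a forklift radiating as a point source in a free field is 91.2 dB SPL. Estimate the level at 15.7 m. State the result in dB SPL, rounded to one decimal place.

80.5 dB SPL

Spherical spreading from a point source gives a 20·log₁₀(r₂/r₁) drop.
L₂ = 91.2 − 20·log₁₀(15.7/4.6) = 91.2 − 10.663 = 80.54 dB SPL.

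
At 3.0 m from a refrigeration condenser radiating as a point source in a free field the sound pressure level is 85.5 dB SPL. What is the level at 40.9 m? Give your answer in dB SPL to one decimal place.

Point-source attenuation: ΔL = 20·log₁₀(r₂/r₁) = 20·log₁₀(40.9/3.0) = 22.692 dB.
L₂ = 85.5 − 20·log₁₀(40.9/3.0) = 85.5 − 22.692 = 62.81 dB SPL.

62.8 dB SPL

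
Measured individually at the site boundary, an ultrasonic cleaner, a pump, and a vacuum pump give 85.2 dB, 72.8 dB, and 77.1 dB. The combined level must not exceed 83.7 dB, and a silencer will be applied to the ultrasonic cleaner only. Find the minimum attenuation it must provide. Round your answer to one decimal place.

3.0 dB

Fixed contribution from the other sources: Σ 10^(L/10) = 10^(72.8/10) + 10^(77.1/10) = 7.034e+07 (78.47 dB).
The limit corresponds to 10^(83.7/10) = 2.344e+08; subtracting the fixed part leaves 1.641e+08 for the ultrasonic cleaner, i.e. 82.15 dB.
Required insertion loss = 85.2 − 82.15 = 3.05 dB.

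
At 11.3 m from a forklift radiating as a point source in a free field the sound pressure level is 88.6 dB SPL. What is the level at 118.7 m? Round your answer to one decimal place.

Point-source attenuation: ΔL = 20·log₁₀(r₂/r₁) = 20·log₁₀(118.7/11.3) = 20.427 dB.
L₂ = 88.6 − 20·log₁₀(118.7/11.3) = 88.6 − 20.427 = 68.17 dB SPL.

68.2 dB SPL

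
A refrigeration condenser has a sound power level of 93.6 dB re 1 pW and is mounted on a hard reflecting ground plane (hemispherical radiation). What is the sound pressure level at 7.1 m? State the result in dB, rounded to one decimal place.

The power spreads over a hemisphere of area 2π·r², so L_p = L_w − 10·log₁₀(2π·r²).
2π·r² = 316.7 m², 10·log₁₀ of that is 25.007 dB.
L_p = 93.6 − 25.007 = 68.59 dB.

68.6 dB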